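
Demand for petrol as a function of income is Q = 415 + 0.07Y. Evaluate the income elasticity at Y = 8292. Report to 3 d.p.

0.583

At Y = 8292: Q = 995.440.
dQ/dY = 0.07.
η = (dQ/dY)·(Y/Q) = 0.07 × (8292/995.440) = 0.583.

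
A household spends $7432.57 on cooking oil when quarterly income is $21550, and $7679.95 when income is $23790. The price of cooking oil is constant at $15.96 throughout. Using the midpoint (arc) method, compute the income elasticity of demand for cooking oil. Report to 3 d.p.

0.331

With a constant price, Q₁ = 7432.57/15.96 = 465.700 and Q₂ = 7679.95/15.96 = 481.200 (equivalently, work directly with expenditure since P cancels).
Midpoint %ΔQ = (7679.95 − 7432.57)/7556.26 = 0.03274; midpoint %ΔI = (23790 − 21550)/22670 = 0.09881.
η = 0.03274 / 0.09881 = 0.331.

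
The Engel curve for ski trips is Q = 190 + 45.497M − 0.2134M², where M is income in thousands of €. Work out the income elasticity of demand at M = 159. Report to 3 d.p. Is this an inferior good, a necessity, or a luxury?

-1.752 (inferior good)

At M = 159: Q = 2029.0576.
dQ/dM = 45.497 − 0.4268M = -22.36420.
η = (dQ/dM)·(M/Q) = -22.36420 × (159/2029.0576) = -1.752.
η < 0 ⇒ inferior good.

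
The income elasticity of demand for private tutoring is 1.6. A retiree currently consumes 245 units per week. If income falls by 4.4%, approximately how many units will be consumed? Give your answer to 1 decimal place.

227.8

%ΔQ ≈ η × %ΔI = 1.6 × (-4.4%) = -7.04%.
New Q ≈ 245 × (1 − 0.0704) = 227.8.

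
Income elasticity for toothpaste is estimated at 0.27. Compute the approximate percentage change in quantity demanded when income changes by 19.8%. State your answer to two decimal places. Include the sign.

%ΔQ ≈ η × %ΔI = 0.27 × 19.8% = 5.35%.

5.35%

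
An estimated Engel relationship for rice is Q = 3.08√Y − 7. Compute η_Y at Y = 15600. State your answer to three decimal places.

At Y = 15600: Q = 377.692.
dQ/dY = 3.08/(2√Y) = 0.0123299 at this income.
η = (dQ/dY)·(Y/Q) = 0.0123299 × (15600/377.692) = 0.509.

0.509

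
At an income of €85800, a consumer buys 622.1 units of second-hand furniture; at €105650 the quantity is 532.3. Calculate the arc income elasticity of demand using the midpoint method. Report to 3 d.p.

-0.750

ΔQ = 532.3 − 622.1 = -89.8; midpoint Q̄ = (622.1 + 532.3)/2 = 577.2.
ΔI = 105650 − 85800 = 19850; midpoint Ī = (85800 + 105650)/2 = 95725.
η = (ΔQ/Q̄) ÷ (ΔI/Ī) = (-89.8/577.2) ÷ (19850/95725) = -0.750.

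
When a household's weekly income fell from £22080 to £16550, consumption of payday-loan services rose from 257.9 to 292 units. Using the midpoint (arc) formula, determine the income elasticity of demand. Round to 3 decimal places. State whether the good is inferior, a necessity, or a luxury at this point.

-0.433 (inferior good)

ΔQ = 292 − 257.9 = 34.1; midpoint Q̄ = (257.9 + 292)/2 = 274.95.
ΔI = 16550 − 22080 = -5530; midpoint Ī = (22080 + 16550)/2 = 19315.
η = (ΔQ/Q̄) ÷ (ΔI/Ī) = (34.1/274.95) ÷ (-5530/19315) = -0.433.
η < 0 ⇒ inferior good.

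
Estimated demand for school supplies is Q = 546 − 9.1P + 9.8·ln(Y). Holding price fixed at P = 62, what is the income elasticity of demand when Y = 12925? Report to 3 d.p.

At P = 62, Y = 12925: Q = 74.576.
Holding P constant, ∂Q/∂Y = 9.8/Y = 0.000758221.
η_Y = (∂Q/∂Y)·(Y/Q) = 0.000758221 × (12925/74.576) = 0.131.

0.131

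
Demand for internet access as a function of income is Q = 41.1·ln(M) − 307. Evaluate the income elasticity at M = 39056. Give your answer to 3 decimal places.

At M = 39056: Q = 127.540.
dQ/dM = 41.1/M = 0.00105234 at this income.
η = (dQ/dM)·(M/Q) = 0.00105234 × (39056/127.540) = 0.322.

0.322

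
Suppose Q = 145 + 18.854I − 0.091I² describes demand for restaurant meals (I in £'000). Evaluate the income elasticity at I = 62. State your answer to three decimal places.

At I = 62: Q = 964.1440.
dQ/dI = 18.854 − 0.182I = 7.57000.
η = (dQ/dI)·(I/Q) = 7.57000 × (62/964.1440) = 0.487.

0.487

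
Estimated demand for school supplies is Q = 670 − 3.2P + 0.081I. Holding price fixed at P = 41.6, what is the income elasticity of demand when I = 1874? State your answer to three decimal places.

At P = 41.6, I = 1874: Q = 688.674.
Holding P constant, ∂Q/∂I = 0.081.
η_I = (∂Q/∂I)·(I/Q) = 0.081 × (1874/688.674) = 0.220.

0.220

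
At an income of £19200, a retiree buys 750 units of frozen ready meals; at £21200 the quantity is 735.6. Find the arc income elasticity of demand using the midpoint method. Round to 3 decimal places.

ΔQ = 735.6 − 750 = -14.4; midpoint Q̄ = (750 + 735.6)/2 = 742.8.
ΔI = 21200 − 19200 = 2000; midpoint Ī = (19200 + 21200)/2 = 20200.
η = (ΔQ/Q̄) ÷ (ΔI/Ī) = (-14.4/742.8) ÷ (2000/20200) = -0.196.

-0.196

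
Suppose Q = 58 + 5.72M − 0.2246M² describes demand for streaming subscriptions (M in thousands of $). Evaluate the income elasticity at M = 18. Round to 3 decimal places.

-0.483

At M = 18: Q = 88.1896.
dQ/dM = 5.72 − 0.4492M = -2.36560.
η = (dQ/dM)·(M/Q) = -2.36560 × (18/88.1896) = -0.483.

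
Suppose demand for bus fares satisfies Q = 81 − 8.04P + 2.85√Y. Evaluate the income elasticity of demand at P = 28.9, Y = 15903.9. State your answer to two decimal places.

At P = 28.9, Y = 15903.9: Q = 208.059.
Holding P constant, ∂Q/∂Y = 2.85/(2√Y) = 0.0112996.
η_Y = (∂Q/∂Y)·(Y/Q) = 0.0112996 × (15903.9/208.059) = 0.86.

0.86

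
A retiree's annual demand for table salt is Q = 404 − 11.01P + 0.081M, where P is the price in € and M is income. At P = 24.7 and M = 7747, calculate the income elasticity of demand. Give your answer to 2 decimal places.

0.83

At P = 24.7, M = 7747: Q = 759.560.
Holding P constant, ∂Q/∂M = 0.081.
η_M = (∂Q/∂M)·(M/Q) = 0.081 × (7747/759.560) = 0.83.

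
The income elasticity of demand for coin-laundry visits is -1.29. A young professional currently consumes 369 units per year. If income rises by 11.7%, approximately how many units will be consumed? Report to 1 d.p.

313.3

%ΔQ ≈ η × %ΔI = -1.29 × 11.7% = -15.093%.
New Q ≈ 369 × (1 − 0.15093) = 313.3.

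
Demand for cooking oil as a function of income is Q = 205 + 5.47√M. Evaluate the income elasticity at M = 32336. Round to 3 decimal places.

At M = 32336: Q = 1188.627.
dQ/dM = 5.47/(2√M) = 0.0152095 at this income.
η = (dQ/dM)·(M/Q) = 0.0152095 × (32336/1188.627) = 0.414.

0.414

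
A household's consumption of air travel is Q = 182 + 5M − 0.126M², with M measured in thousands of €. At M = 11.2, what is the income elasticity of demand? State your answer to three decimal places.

0.110

At M = 11.2: Q = 222.1946.
dQ/dM = 5 − 0.252M = 2.17760.
η = (dQ/dM)·(M/Q) = 2.17760 × (11.2/222.1946) = 0.110.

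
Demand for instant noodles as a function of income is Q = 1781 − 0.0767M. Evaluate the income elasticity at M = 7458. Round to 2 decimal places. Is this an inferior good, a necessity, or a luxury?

-0.47 (inferior good)

At M = 7458: Q = 1208.971.
dQ/dM = −0.0767.
η = (dQ/dM)·(M/Q) = -0.0767 × (7458/1208.971) = -0.47.
Since η < 0, the good is an inferior good.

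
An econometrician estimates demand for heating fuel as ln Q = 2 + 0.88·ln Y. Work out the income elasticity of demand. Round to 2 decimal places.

0.88

In a log-linear demand, the coefficient on ln Y is the income elasticity.
So η = 0.88.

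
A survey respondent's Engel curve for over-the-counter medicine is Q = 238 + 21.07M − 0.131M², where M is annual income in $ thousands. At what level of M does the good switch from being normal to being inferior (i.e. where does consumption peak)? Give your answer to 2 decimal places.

80.42

dQ/dM = 21.07 − 0.262M.
The good is inferior where dQ/dM < 0. Setting dQ/dM = 0 gives M = 21.07 / 0.262 = 80.42.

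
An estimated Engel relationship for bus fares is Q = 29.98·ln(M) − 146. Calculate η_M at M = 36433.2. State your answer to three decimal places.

0.178

At M = 36433.2: Q = 168.887.
dQ/dM = 29.98/M = 0.000822876 at this income.
η = (dQ/dM)·(M/Q) = 0.000822876 × (36433.2/168.887) = 0.178.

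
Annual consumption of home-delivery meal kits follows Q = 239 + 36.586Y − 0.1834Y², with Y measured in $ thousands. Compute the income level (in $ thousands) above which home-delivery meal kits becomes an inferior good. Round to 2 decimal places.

dQ/dY = 36.586 − 0.3668Y.
The good is inferior where dQ/dY < 0. Setting dQ/dY = 0 gives Y = 36.586 / 0.3668 = 99.74.

99.74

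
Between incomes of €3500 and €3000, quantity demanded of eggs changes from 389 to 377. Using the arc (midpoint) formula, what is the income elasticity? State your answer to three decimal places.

ΔQ = 377 − 389 = -12; midpoint Q̄ = (389 + 377)/2 = 383.
ΔI = 3000 − 3500 = -500; midpoint Ī = (3500 + 3000)/2 = 3250.
η = (ΔQ/Q̄) ÷ (ΔI/Ī) = (-12/383) ÷ (-500/3250) = 0.204.

0.204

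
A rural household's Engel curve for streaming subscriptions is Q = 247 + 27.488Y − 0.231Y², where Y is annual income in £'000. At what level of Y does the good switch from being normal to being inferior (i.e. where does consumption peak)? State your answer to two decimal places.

59.50

dQ/dY = 27.488 − 0.462Y.
The good is inferior where dQ/dY < 0. Setting dQ/dY = 0 gives Y = 27.488 / 0.462 = 59.50.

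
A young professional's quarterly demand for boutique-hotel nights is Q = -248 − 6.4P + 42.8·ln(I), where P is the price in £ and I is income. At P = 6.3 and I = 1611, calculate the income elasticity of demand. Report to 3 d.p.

At P = 6.3, I = 1611: Q = 27.741.
Holding P constant, ∂Q/∂I = 42.8/I = 0.0265673.
η_I = (∂Q/∂I)·(I/Q) = 0.0265673 × (1611/27.741) = 1.543.

1.543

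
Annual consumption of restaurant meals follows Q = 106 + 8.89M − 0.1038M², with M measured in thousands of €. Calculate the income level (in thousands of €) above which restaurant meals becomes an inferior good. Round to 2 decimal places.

42.82

dQ/dM = 8.89 − 0.2076M.
The good is inferior where dQ/dM < 0. Setting dQ/dM = 0 gives M = 8.89 / 0.2076 = 42.82.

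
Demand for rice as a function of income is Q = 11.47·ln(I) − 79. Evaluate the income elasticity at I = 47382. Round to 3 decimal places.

0.258

At I = 47382: Q = 44.486.
dQ/dI = 11.47/I = 0.000242075 at this income.
η = (dQ/dI)·(I/Q) = 0.000242075 × (47382/44.486) = 0.258.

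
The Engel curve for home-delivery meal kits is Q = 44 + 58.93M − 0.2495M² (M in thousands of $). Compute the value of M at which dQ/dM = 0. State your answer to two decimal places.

118.10

dQ/dM = 58.93 − 0.499M.
The good is inferior where dQ/dM < 0. Setting dQ/dM = 0 gives M = 58.93 / 0.499 = 118.10.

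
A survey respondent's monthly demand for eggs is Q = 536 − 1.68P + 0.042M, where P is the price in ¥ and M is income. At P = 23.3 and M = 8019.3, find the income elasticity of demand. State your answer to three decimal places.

At P = 23.3, M = 8019.3: Q = 833.667.
Holding P constant, ∂Q/∂M = 0.042.
η_M = (∂Q/∂M)·(M/Q) = 0.042 × (8019.3/833.667) = 0.404.

0.404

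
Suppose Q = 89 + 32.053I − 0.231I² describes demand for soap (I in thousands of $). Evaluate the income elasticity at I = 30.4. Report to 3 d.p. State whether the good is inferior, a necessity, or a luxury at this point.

At I = 30.4: Q = 849.9302.
dQ/dI = 32.053 − 0.462I = 18.00820.
η = (dQ/dI)·(I/Q) = 18.00820 × (30.4/849.9302) = 0.644.
0 < η < 1 ⇒ necessity.

0.644 (necessity)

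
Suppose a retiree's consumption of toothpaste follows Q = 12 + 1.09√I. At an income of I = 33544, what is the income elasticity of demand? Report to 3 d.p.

0.472

At I = 33544: Q = 211.634.
dQ/dI = 1.09/(2√I) = 0.0029757 at this income.
η = (dQ/dI)·(I/Q) = 0.0029757 × (33544/211.634) = 0.472.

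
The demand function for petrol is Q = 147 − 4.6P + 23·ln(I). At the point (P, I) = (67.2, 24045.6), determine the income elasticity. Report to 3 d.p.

At P = 67.2, I = 24045.6: Q = 69.897.
Holding P constant, ∂Q/∂I = 23/I = 0.000956516.
η_I = (∂Q/∂I)·(I/Q) = 0.000956516 × (24045.6/69.897) = 0.329.

0.329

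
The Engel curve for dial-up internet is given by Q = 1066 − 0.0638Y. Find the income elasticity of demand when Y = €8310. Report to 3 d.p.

At Y = 8310: Q = 535.822.
dQ/dY = −0.0638.
η = (dQ/dY)·(Y/Q) = -0.0638 × (8310/535.822) = -0.989.

-0.989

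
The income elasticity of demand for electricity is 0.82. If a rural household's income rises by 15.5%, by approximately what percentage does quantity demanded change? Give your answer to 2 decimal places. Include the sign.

12.71%

%ΔQ ≈ η × %ΔI = 0.82 × 15.5% = 12.71%.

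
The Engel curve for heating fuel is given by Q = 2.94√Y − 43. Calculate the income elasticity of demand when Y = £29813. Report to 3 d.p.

At Y = 29813: Q = 464.633.
dQ/dY = 2.94/(2√Y) = 0.00851362 at this income.
η = (dQ/dY)·(Y/Q) = 0.00851362 × (29813/464.633) = 0.546.

0.546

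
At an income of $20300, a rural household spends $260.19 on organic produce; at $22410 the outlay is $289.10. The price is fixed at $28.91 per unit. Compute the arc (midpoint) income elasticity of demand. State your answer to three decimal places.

With a constant price, Q₁ = 260.19/28.91 = 9.000 and Q₂ = 289.10/28.91 = 10.000 (equivalently, work directly with expenditure since P cancels).
Midpoint %ΔQ = (289.10 − 260.19)/274.65 = 0.10526; midpoint %ΔI = (22410 − 20300)/21355 = 0.09881.
η = 0.10526 / 0.09881 = 1.065.

1.065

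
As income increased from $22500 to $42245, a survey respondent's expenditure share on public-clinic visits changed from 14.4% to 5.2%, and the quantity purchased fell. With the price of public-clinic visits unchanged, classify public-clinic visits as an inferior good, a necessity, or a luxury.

Quantity demanded falls as income rises, so η < 0.

inferior good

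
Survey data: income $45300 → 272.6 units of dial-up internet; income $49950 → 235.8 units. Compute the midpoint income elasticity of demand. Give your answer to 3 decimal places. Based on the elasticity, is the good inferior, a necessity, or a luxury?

-1.483 (inferior good)

ΔQ = 235.8 − 272.6 = -36.8; midpoint Q̄ = (272.6 + 235.8)/2 = 254.2.
ΔI = 49950 − 45300 = 4650; midpoint Ī = (45300 + 49950)/2 = 47625.
η = (ΔQ/Q̄) ÷ (ΔI/Ī) = (-36.8/254.2) ÷ (4650/47625) = -1.483.
η < 0 ⇒ inferior good.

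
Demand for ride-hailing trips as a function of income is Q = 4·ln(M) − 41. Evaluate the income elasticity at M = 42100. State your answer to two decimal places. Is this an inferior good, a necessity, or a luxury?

At M = 42100: Q = 1.591.
dQ/dM = 4/M = 0.0000950119 at this income.
η = (dQ/dM)·(M/Q) = 0.0000950119 × (42100/1.591) = 2.51.
Since η > 1, the good is a luxury.

2.51 (luxury)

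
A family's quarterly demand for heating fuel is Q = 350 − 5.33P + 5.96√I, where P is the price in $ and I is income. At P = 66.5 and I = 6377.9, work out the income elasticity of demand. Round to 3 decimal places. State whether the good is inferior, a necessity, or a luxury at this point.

At P = 66.5, I = 6377.9: Q = 471.531.
Holding P constant, ∂Q/∂I = 5.96/(2√I) = 0.0373145.
η_I = (∂Q/∂I)·(I/Q) = 0.0373145 × (6377.9/471.531) = 0.505.
Since 0 < η < 1, this is a necessity.

0.505 (necessity)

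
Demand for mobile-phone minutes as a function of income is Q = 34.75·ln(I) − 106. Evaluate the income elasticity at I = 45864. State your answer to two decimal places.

0.13

At I = 45864: Q = 266.987.
dQ/dI = 34.75/I = 0.000757675 at this income.
η = (dQ/dI)·(I/Q) = 0.000757675 × (45864/266.987) = 0.13.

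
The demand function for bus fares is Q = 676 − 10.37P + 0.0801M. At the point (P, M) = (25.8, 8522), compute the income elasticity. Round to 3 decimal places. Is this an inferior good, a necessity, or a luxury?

0.626 (necessity)

At P = 25.8, M = 8522: Q = 1091.066.
Holding P constant, ∂Q/∂M = 0.0801.
η_M = (∂Q/∂M)·(M/Q) = 0.0801 × (8522/1091.066) = 0.626.
Since 0 < η < 1, this is a necessity.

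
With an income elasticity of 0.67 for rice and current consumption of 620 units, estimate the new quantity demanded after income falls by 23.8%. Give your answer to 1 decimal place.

521.1

%ΔQ ≈ η × %ΔI = 0.67 × (-23.8%) = -15.946%.
New Q ≈ 620 × (1 − 0.15946) = 521.1.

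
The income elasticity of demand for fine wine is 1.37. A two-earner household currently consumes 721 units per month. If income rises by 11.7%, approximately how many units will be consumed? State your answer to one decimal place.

%ΔQ ≈ η × %ΔI = 1.37 × 11.7% = 16.029%.
New Q ≈ 721 × (1 + 0.16029) = 836.6.

836.6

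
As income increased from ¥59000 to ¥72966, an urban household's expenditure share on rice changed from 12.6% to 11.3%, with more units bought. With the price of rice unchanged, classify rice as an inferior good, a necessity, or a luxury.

necessity

Quantity rises but the budget share falls as income rises, so 0 < η < 1.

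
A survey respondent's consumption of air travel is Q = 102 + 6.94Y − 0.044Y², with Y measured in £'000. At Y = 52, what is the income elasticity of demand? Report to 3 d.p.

At Y = 52: Q = 343.9040.
dQ/dY = 6.94 − 0.088Y = 2.36400.
η = (dQ/dY)·(Y/Q) = 2.36400 × (52/343.9040) = 0.357.

0.357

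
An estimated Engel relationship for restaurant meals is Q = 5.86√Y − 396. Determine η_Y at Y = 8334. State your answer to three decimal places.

1.925

At Y = 8334: Q = 138.964.
dQ/dY = 5.86/(2√Y) = 0.0320953 at this income.
η = (dQ/dY)·(Y/Q) = 0.0320953 × (8334/138.964) = 1.925.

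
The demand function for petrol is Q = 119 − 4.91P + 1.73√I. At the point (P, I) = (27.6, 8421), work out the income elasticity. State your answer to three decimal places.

At P = 27.6, I = 8421: Q = 142.239.
Holding P constant, ∂Q/∂I = 1.73/(2√I) = 0.00942615.
η_I = (∂Q/∂I)·(I/Q) = 0.00942615 × (8421/142.239) = 0.558.

0.558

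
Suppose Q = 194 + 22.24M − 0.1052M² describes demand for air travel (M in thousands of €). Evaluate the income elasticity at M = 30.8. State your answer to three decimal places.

0.623

At M = 30.8: Q = 779.1951.
dQ/dM = 22.24 − 0.2104M = 15.75968.
η = (dQ/dM)·(M/Q) = 15.75968 × (30.8/779.1951) = 0.623.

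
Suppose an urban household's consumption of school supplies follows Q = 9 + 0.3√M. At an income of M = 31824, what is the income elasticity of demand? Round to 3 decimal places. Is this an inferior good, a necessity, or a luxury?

0.428 (necessity)

At M = 31824: Q = 62.518.
dQ/dM = 0.3/(2√M) = 0.000840841 at this income.
η = (dQ/dM)·(M/Q) = 0.000840841 × (31824/62.518) = 0.428.
Since 0 < η < 1, the good is a necessity.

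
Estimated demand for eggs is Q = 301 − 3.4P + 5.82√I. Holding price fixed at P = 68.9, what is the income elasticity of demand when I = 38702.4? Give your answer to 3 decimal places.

At P = 68.9, I = 38702.4: Q = 1211.704.
Holding P constant, ∂Q/∂I = 5.82/(2√I) = 0.0147919.
η_I = (∂Q/∂I)·(I/Q) = 0.0147919 × (38702.4/1211.704) = 0.472.

0.472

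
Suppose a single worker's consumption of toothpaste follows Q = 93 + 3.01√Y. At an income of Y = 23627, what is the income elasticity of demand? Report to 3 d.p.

0.416

At Y = 23627: Q = 555.669.
dQ/dY = 3.01/(2√Y) = 0.00979112 at this income.
η = (dQ/dY)·(Y/Q) = 0.00979112 × (23627/555.669) = 0.416.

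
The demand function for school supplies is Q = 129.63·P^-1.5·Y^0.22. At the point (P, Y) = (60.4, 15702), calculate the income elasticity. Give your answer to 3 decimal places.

For a multiplicative demand Q = A·P^α·Y^β, the income elasticity is β everywhere.
Here β = 0.22, so η = 0.220.

0.220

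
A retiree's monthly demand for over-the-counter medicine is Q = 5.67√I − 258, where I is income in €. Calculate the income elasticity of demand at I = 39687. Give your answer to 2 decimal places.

0.65

At I = 39687: Q = 871.555.
dQ/dI = 5.67/(2√I) = 0.0142308 at this income.
η = (dQ/dI)·(I/Q) = 0.0142308 × (39687/871.555) = 0.65.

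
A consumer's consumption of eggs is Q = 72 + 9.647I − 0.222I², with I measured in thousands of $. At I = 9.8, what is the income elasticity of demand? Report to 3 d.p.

At I = 9.8: Q = 145.2197.
dQ/dI = 9.647 − 0.444I = 5.29580.
η = (dQ/dI)·(I/Q) = 5.29580 × (9.8/145.2197) = 0.357.

0.357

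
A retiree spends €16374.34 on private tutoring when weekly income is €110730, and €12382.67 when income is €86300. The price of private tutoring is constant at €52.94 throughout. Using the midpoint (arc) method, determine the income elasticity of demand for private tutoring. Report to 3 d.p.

With a constant price, Q₁ = 16374.34/52.94 = 309.300 and Q₂ = 12382.67/52.94 = 233.900 (equivalently, work directly with expenditure since P cancels).
Midpoint %ΔQ = (12382.67 − 16374.34)/14378.51 = -0.27761; midpoint %ΔI = (86300 − 110730)/98515 = -0.24798.
η = -0.27761 / -0.24798 = 1.119.

1.119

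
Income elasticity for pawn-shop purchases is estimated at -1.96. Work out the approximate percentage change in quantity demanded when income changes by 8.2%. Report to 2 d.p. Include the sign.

%ΔQ ≈ η × %ΔI = -1.96 × 8.2% = -16.07%.

-16.07%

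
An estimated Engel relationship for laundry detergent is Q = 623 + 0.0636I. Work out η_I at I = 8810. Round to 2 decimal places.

0.47

At I = 8810: Q = 1183.316.
dQ/dI = 0.0636.
η = (dQ/dI)·(I/Q) = 0.0636 × (8810/1183.316) = 0.47.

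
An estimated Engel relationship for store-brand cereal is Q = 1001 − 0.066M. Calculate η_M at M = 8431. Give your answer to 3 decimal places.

At M = 8431: Q = 444.554.
dQ/dM = −0.066.
η = (dQ/dM)·(M/Q) = -0.066 × (8431/444.554) = -1.252.

-1.252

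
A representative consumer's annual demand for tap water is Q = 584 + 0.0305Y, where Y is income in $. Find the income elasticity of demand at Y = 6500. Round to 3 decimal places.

At Y = 6500: Q = 782.250.
dQ/dY = 0.0305.
η = (dQ/dY)·(Y/Q) = 0.0305 × (6500/782.250) = 0.253.

0.253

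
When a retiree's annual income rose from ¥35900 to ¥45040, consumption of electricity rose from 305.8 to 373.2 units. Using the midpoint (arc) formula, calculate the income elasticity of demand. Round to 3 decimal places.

0.879

ΔQ = 373.2 − 305.8 = 67.4; midpoint Q̄ = (305.8 + 373.2)/2 = 339.5.
ΔI = 45040 − 35900 = 9140; midpoint Ī = (35900 + 45040)/2 = 40470.
η = (ΔQ/Q̄) ÷ (ΔI/Ī) = (67.4/339.5) ÷ (9140/40470) = 0.879.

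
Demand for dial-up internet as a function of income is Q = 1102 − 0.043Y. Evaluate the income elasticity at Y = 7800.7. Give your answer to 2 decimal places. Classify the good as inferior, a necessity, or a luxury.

-0.44 (inferior good)

At Y = 7800.7: Q = 766.570.
dQ/dY = −0.043.
η = (dQ/dY)·(Y/Q) = -0.043 × (7800.7/766.570) = -0.44.
Since η < 0, the good is an inferior good.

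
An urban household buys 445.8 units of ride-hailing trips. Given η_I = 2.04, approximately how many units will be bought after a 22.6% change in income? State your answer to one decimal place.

%ΔQ ≈ η × %ΔI = 2.04 × 22.6% = 46.104%.
New Q ≈ 445.8 × (1 + 0.46104) = 651.3.

651.3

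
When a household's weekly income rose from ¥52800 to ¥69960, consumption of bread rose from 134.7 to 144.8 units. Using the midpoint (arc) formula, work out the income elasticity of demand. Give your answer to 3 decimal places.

ΔQ = 144.8 − 134.7 = 10.1; midpoint Q̄ = (134.7 + 144.8)/2 = 139.75.
ΔI = 69960 − 52800 = 17160; midpoint Ī = (52800 + 69960)/2 = 61380.
η = (ΔQ/Q̄) ÷ (ΔI/Ī) = (10.1/139.75) ÷ (17160/61380) = 0.259.

0.259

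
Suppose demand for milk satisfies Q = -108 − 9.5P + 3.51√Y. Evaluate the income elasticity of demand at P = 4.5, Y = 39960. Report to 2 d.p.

0.64

At P = 4.5, Y = 39960: Q = 550.899.
Holding P constant, ∂Q/∂Y = 3.51/(2√Y) = 0.00877939.
η_Y = (∂Q/∂Y)·(Y/Q) = 0.00877939 × (39960/550.899) = 0.64.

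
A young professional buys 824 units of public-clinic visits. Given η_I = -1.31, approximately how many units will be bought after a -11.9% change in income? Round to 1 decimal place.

%ΔQ ≈ η × %ΔI = -1.31 × (-11.9%) = 15.589%.
New Q ≈ 824 × (1 + 0.15589) = 952.5.

952.5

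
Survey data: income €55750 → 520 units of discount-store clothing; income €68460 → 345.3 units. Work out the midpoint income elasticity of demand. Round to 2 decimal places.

ΔQ = 345.3 − 520 = -174.7; midpoint Q̄ = (520 + 345.3)/2 = 432.65.
ΔI = 68460 − 55750 = 12710; midpoint Ī = (55750 + 68460)/2 = 62105.
η = (ΔQ/Q̄) ÷ (ΔI/Ī) = (-174.7/432.65) ÷ (12710/62105) = -1.97.

-1.97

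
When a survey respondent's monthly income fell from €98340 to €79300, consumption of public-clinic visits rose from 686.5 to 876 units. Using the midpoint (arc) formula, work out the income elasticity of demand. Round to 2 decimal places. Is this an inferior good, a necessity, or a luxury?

ΔQ = 876 − 686.5 = 189.5; midpoint Q̄ = (686.5 + 876)/2 = 781.25.
ΔI = 79300 − 98340 = -19040; midpoint Ī = (98340 + 79300)/2 = 88820.
η = (ΔQ/Q̄) ÷ (ΔI/Ī) = (189.5/781.25) ÷ (-19040/88820) = -1.13.
η < 0 ⇒ inferior good.

-1.13 (inferior good)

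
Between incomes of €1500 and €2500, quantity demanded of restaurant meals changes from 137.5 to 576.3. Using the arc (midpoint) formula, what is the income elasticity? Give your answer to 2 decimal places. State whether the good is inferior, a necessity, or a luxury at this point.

2.46 (luxury)

ΔQ = 576.3 − 137.5 = 438.8; midpoint Q̄ = (137.5 + 576.3)/2 = 356.9.
ΔI = 2500 − 1500 = 1000; midpoint Ī = (1500 + 2500)/2 = 2000.
η = (ΔQ/Q̄) ÷ (ΔI/Ī) = (438.8/356.9) ÷ (1000/2000) = 2.46.
η > 1 ⇒ luxury.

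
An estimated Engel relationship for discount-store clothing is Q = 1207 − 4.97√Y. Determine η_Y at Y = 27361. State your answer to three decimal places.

At Y = 27361: Q = 384.904.
dQ/dY = -4.97/(2√Y) = -0.0150231 at this income.
η = (dQ/dY)·(Y/Q) = -0.0150231 × (27361/384.904) = -1.068.

-1.068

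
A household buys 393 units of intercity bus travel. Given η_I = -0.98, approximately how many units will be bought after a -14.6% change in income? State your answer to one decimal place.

%ΔQ ≈ η × %ΔI = -0.98 × (-14.6%) = 14.308%.
New Q ≈ 393 × (1 + 0.14308) = 449.2.

449.2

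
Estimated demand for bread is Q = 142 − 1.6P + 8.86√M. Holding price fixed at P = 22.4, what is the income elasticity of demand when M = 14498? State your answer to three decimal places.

At P = 22.4, M = 14498: Q = 1172.972.
Holding P constant, ∂Q/∂M = 8.86/(2√M) = 0.0367917.
η_M = (∂Q/∂M)·(M/Q) = 0.0367917 × (14498/1172.972) = 0.455.

0.455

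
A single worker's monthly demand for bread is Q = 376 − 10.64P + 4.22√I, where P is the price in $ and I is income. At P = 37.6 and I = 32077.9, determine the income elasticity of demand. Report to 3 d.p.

0.516

At P = 37.6, I = 32077.9: Q = 731.751.
Holding P constant, ∂Q/∂I = 4.22/(2√I) = 0.0117809.
η_I = (∂Q/∂I)·(I/Q) = 0.0117809 × (32077.9/731.751) = 0.516.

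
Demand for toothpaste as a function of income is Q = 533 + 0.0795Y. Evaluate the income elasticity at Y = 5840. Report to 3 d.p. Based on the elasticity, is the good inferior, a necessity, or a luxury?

0.466 (necessity)

At Y = 5840: Q = 997.280.
dQ/dY = 0.0795.
η = (dQ/dY)·(Y/Q) = 0.0795 × (5840/997.280) = 0.466.
Since 0 < η < 1, the good is a necessity.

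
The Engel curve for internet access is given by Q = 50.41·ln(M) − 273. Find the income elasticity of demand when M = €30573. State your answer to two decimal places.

0.20

At M = 30573: Q = 247.628.
dQ/dM = 50.41/M = 0.00164884 at this income.
η = (dQ/dM)·(M/Q) = 0.00164884 × (30573/247.628) = 0.20.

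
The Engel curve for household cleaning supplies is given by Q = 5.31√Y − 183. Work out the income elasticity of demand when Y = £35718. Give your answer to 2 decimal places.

At Y = 35718: Q = 820.548.
dQ/dY = 5.31/(2√Y) = 0.0140482 at this income.
η = (dQ/dY)·(Y/Q) = 0.0140482 × (35718/820.548) = 0.61.

0.61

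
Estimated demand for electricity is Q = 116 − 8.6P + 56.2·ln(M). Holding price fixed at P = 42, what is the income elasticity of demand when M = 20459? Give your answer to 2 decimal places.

0.18

At P = 42, M = 20459: Q = 312.651.
Holding P constant, ∂Q/∂M = 56.2/M = 0.00274696.
η_M = (∂Q/∂M)·(M/Q) = 0.00274696 × (20459/312.651) = 0.18.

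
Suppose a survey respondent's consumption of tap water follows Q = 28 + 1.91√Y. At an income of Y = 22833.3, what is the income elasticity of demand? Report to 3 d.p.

0.456

At Y = 22833.3: Q = 316.614.
dQ/dY = 1.91/(2√Y) = 0.00632003 at this income.
η = (dQ/dY)·(Y/Q) = 0.00632003 × (22833.3/316.614) = 0.456.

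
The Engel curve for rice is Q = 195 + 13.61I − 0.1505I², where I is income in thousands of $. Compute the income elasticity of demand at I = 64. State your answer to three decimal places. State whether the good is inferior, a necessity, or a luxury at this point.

-0.805 (inferior good)

At I = 64: Q = 449.5920.
dQ/dI = 13.61 − 0.301I = -5.65400.
η = (dQ/dI)·(I/Q) = -5.65400 × (64/449.5920) = -0.805.
η < 0 ⇒ inferior good.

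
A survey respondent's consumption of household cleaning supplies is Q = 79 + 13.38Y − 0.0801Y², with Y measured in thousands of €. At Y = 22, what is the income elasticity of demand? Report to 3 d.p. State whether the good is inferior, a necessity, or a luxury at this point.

At Y = 22: Q = 334.5916.
dQ/dY = 13.38 − 0.1602Y = 9.85560.
η = (dQ/dY)·(Y/Q) = 9.85560 × (22/334.5916) = 0.648.
0 < η < 1 ⇒ necessity.

0.648 (necessity)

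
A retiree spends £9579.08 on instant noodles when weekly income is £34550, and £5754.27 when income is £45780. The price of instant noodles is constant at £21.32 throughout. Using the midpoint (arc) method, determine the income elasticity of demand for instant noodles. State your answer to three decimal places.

-1.784

With a constant price, Q₁ = 9579.08/21.32 = 449.300 and Q₂ = 5754.27/21.32 = 269.900 (equivalently, work directly with expenditure since P cancels).
Midpoint %ΔQ = (5754.27 − 9579.08)/7666.68 = -0.49889; midpoint %ΔI = (45780 − 34550)/40165 = 0.27960.
η = -0.49889 / 0.27960 = -1.784.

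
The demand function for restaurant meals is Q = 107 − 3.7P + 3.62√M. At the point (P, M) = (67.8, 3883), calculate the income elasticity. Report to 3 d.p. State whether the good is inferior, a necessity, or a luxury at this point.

At P = 67.8, M = 3883: Q = 81.716.
Holding P constant, ∂Q/∂M = 3.62/(2√M) = 0.0290466.
η_M = (∂Q/∂M)·(M/Q) = 0.0290466 × (3883/81.716) = 1.380.
Since η > 1, this is a luxury.

1.380 (luxury)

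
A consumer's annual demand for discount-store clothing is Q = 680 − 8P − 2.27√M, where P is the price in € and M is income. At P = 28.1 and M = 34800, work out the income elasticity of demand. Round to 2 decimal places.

At P = 28.1, M = 34800: Q = 31.737.
Holding P constant, ∂Q/∂M = -2.27/(2√M) = -0.00608424.
η_M = (∂Q/∂M)·(M/Q) = -0.00608424 × (34800/31.737) = -6.67.

-6.67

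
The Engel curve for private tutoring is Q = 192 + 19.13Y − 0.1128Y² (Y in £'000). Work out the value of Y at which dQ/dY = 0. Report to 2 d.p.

dQ/dY = 19.13 − 0.2256Y.
The good is inferior where dQ/dY < 0. Setting dQ/dY = 0 gives Y = 19.13 / 0.2256 = 84.80.

84.80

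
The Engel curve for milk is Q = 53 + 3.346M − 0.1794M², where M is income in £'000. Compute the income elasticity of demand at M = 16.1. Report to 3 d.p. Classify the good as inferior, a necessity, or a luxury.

At M = 16.1: Q = 60.3683.
dQ/dM = 3.346 − 0.3588M = -2.43068.
η = (dQ/dM)·(M/Q) = -2.43068 × (16.1/60.3683) = -0.648.
η < 0 ⇒ inferior good.

-0.648 (inferior good)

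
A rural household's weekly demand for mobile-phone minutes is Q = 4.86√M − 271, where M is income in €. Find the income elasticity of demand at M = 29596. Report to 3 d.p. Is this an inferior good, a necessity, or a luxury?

0.740 (necessity)

At M = 29596: Q = 565.090.
dQ/dM = 4.86/(2√M) = 0.014125 at this income.
η = (dQ/dM)·(M/Q) = 0.014125 × (29596/565.090) = 0.740.
Since 0 < η < 1, the good is a necessity.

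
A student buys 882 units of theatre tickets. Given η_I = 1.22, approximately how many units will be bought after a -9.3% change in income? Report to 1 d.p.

781.9

%ΔQ ≈ η × %ΔI = 1.22 × (-9.3%) = -11.346%.
New Q ≈ 882 × (1 − 0.11346) = 781.9.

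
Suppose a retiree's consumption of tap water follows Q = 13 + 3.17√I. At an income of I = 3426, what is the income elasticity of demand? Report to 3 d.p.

At I = 3426: Q = 198.547.
dQ/dI = 3.17/(2√I) = 0.0270792 at this income.
η = (dQ/dI)·(I/Q) = 0.0270792 × (3426/198.547) = 0.467.

0.467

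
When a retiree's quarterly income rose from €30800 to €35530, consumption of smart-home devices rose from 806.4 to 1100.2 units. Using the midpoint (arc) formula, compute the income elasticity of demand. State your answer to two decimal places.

2.16

ΔQ = 1100.2 − 806.4 = 293.8; midpoint Q̄ = (806.4 + 1100.2)/2 = 953.3.
ΔI = 35530 − 30800 = 4730; midpoint Ī = (30800 + 35530)/2 = 33165.
η = (ΔQ/Q̄) ÷ (ΔI/Ī) = (293.8/953.3) ÷ (4730/33165) = 2.16.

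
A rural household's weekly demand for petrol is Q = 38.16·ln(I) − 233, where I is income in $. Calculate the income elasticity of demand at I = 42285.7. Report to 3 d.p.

0.220

At I = 42285.7: Q = 173.488.
dQ/dI = 38.16/I = 0.000902433 at this income.
η = (dQ/dI)·(I/Q) = 0.000902433 × (42285.7/173.488) = 0.220.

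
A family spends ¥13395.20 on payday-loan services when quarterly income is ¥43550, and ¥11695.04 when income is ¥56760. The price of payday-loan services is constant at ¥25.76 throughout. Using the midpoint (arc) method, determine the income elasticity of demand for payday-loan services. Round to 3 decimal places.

-0.515

With a constant price, Q₁ = 13395.20/25.76 = 520.000 and Q₂ = 11695.04/25.76 = 454.000 (equivalently, work directly with expenditure since P cancels).
Midpoint %ΔQ = (11695.04 − 13395.20)/12545.12 = -0.13552; midpoint %ΔI = (56760 − 43550)/50155 = 0.26338.
η = -0.13552 / 0.26338 = -0.515.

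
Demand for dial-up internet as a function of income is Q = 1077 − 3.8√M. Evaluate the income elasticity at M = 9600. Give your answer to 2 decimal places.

At M = 9600: Q = 704.678.
dQ/dM = -3.8/(2√M) = -0.0193918 at this income.
η = (dQ/dM)·(M/Q) = -0.0193918 × (9600/704.678) = -0.26.

-0.26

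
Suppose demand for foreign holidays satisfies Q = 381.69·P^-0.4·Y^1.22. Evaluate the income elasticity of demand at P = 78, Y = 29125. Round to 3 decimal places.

1.220

For a multiplicative demand Q = A·P^α·Y^β, the income elasticity is β everywhere.
Here β = 1.22, so η = 1.220.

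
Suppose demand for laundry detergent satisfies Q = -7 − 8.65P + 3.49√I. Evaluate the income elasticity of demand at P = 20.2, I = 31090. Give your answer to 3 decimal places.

At P = 20.2, I = 31090: Q = 433.639.
Holding P constant, ∂Q/∂I = 3.49/(2√I) = 0.00989658.
η_I = (∂Q/∂I)·(I/Q) = 0.00989658 × (31090/433.639) = 0.710.

0.710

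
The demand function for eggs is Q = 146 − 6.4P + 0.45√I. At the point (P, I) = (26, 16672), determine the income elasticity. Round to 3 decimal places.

0.771

At P = 26, I = 16672: Q = 37.704.
Holding P constant, ∂Q/∂I = 0.45/(2√I) = 0.00174256.
η_I = (∂Q/∂I)·(I/Q) = 0.00174256 × (16672/37.704) = 0.771.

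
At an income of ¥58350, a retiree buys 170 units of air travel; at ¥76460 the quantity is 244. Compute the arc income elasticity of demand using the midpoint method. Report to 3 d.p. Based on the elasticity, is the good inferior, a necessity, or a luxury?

ΔQ = 244 − 170 = 74; midpoint Q̄ = (170 + 244)/2 = 207.
ΔI = 76460 − 58350 = 18110; midpoint Ī = (58350 + 76460)/2 = 67405.
η = (ΔQ/Q̄) ÷ (ΔI/Ī) = (74/207) ÷ (18110/67405) = 1.331.
η > 1 ⇒ luxury.

1.331 (luxury)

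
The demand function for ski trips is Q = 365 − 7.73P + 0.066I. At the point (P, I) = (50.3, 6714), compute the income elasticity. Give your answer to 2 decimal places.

At P = 50.3, I = 6714: Q = 419.305.
Holding P constant, ∂Q/∂I = 0.066.
η_I = (∂Q/∂I)·(I/Q) = 0.066 × (6714/419.305) = 1.06.

1.06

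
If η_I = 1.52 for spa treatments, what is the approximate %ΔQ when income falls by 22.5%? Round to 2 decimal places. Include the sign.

%ΔQ ≈ η × %ΔI = 1.52 × (-22.5%) = -34.20%.

-34.20%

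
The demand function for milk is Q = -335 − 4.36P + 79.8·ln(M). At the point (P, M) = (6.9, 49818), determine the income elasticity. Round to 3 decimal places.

At P = 6.9, M = 49818: Q = 498.043.
Holding P constant, ∂Q/∂M = 79.8/M = 0.00160183.
η_M = (∂Q/∂M)·(M/Q) = 0.00160183 × (49818/498.043) = 0.160.

0.160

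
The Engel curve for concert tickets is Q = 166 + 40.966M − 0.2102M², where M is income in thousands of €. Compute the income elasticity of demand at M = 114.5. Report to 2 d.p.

-0.39

At M = 114.5: Q = 2100.8325.
dQ/dM = 40.966 − 0.4204M = -7.16980.
η = (dQ/dM)·(M/Q) = -7.16980 × (114.5/2100.8325) = -0.39.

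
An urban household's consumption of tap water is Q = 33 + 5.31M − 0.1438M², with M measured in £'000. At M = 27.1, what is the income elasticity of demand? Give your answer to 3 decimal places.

-0.944

At M = 27.1: Q = 71.2928.
dQ/dM = 5.31 − 0.2876M = -2.48396.
η = (dQ/dM)·(M/Q) = -2.48396 × (27.1/71.2928) = -0.944.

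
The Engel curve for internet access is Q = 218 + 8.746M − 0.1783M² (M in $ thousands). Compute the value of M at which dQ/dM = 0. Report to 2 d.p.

dQ/dM = 8.746 − 0.3566M.
The good is inferior where dQ/dM < 0. Setting dQ/dM = 0 gives M = 8.746 / 0.3566 = 24.53.

24.53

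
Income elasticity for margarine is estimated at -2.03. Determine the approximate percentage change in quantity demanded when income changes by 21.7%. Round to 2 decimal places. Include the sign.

-44.05%

%ΔQ ≈ η × %ΔI = -2.03 × 21.7% = -44.05%.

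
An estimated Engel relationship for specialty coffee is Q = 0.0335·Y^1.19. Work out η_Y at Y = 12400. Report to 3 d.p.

For Q = A·Y^β the income elasticity is constant and equal to β.
Here β = 1.19, so η = 1.190.

1.190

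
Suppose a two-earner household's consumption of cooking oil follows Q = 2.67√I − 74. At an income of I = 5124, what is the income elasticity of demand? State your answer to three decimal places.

0.816

At I = 5124: Q = 117.124.
dQ/dI = 2.67/(2√I) = 0.0186499 at this income.
η = (dQ/dI)·(I/Q) = 0.0186499 × (5124/117.124) = 0.816.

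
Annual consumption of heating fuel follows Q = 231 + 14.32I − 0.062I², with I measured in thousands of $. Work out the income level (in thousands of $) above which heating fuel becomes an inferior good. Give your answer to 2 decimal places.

dQ/dI = 14.32 − 0.124I.
The good is inferior where dQ/dI < 0. Setting dQ/dI = 0 gives I = 14.32 / 0.124 = 115.48.

115.48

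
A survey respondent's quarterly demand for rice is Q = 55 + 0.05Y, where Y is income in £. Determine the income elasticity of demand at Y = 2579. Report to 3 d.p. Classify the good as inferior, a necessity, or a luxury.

0.701 (necessity)

At Y = 2579: Q = 183.950.
dQ/dY = 0.05.
η = (dQ/dY)·(Y/Q) = 0.05 × (2579/183.950) = 0.701.
Since 0 < η < 1, the good is a necessity.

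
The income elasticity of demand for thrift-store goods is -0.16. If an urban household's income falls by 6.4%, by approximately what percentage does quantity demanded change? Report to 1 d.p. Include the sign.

1.0%

%ΔQ ≈ η × %ΔI = -0.16 × (-6.4%) = 1.0%.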